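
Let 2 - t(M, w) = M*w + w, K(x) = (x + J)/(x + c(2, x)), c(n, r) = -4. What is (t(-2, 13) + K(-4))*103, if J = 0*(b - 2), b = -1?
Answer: 3193/2 ≈ 1596.5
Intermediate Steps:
J = 0 (J = 0*(-1 - 2) = 0*(-3) = 0)
K(x) = x/(-4 + x) (K(x) = (x + 0)/(x - 4) = x/(-4 + x))
t(M, w) = 2 - w - M*w (t(M, w) = 2 - (M*w + w) = 2 - (w + M*w) = 2 + (-w - M*w) = 2 - w - M*w)
(t(-2, 13) + K(-4))*103 = ((2 - 1*13 - 1*(-2)*13) - 4/(-4 - 4))*103 = ((2 - 13 + 26) - 4/(-8))*103 = (15 - 4*(-⅛))*103 = (15 + ½)*103 = (31/2)*103 = 3193/2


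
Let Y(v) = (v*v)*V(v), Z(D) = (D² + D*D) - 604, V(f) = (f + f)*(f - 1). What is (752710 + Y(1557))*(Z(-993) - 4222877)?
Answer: -26445685952173377858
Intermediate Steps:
V(f) = 2*f*(-1 + f) (V(f) = (2*f)*(-1 + f) = 2*f*(-1 + f))
Z(D) = -604 + 2*D² (Z(D) = (D² + D²) - 604 = 2*D² - 604 = -604 + 2*D²)
Y(v) = 2*v³*(-1 + v) (Y(v) = (v*v)*(2*v*(-1 + v)) = v²*(2*v*(-1 + v)) = 2*v³*(-1 + v))
(752710 + Y(1557))*(Z(-993) - 4222877) = (752710 + 2*1557³*(-1 + 1557))*((-604 + 2*(-993)²) - 4222877) = (752710 + 2*3774555693*1556)*((-604 + 2*986049) - 4222877) = (752710 + 11746417316616)*((-604 + 1972098) - 4222877) = 11746418069326*(1971494 - 4222877) = 11746418069326*(-2251383) = -26445685952173377858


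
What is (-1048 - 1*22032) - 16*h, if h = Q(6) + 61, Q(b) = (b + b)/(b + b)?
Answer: -24072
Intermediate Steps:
Q(b) = 1 (Q(b) = (2*b)/((2*b)) = (2*b)*(1/(2*b)) = 1)
h = 62 (h = 1 + 61 = 62)
(-1048 - 1*22032) - 16*h = (-1048 - 1*22032) - 16*62 = (-1048 - 22032) - 1*992 = -23080 - 992 = -24072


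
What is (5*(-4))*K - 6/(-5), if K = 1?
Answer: -94/5 ≈ -18.800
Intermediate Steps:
(5*(-4))*K - 6/(-5) = (5*(-4))*1 - 6/(-5) = -20*1 - 6*(-1/5) = -20 + 6/5 = -94/5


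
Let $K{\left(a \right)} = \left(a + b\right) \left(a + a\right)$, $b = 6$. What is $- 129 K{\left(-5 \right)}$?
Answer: $1290$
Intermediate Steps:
$K{\left(a \right)} = 2 a \left(6 + a\right)$ ($K{\left(a \right)} = \left(a + 6\right) \left(a + a\right) = \left(6 + a\right) 2 a = 2 a \left(6 + a\right)$)
$- 129 K{\left(-5 \right)} = - 129 \cdot 2 \left(-5\right) \left(6 - 5\right) = - 129 \cdot 2 \left(-5\right) 1 = \left(-129\right) \left(-10\right) = 1290$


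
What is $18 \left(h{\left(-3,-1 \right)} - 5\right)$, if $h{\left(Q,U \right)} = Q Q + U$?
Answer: $54$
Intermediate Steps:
$h{\left(Q,U \right)} = U + Q^{2}$ ($h{\left(Q,U \right)} = Q^{2} + U = U + Q^{2}$)
$18 \left(h{\left(-3,-1 \right)} - 5\right) = 18 \left(\left(-1 + \left(-3\right)^{2}\right) - 5\right) = 18 \left(\left(-1 + 9\right) - 5\right) = 18 \left(8 - 5\right) = 18 \cdot 3 = 54$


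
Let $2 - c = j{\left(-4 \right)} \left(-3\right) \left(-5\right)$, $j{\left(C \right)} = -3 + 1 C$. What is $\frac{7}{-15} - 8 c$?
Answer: $- \frac{12847}{15} \approx -856.47$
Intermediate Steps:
$j{\left(C \right)} = -3 + C$
$c = 107$ ($c = 2 - \left(-3 - 4\right) \left(-3\right) \left(-5\right) = 2 - \left(-7\right) \left(-3\right) \left(-5\right) = 2 - 21 \left(-5\right) = 2 - -105 = 2 + 105 = 107$)
$\frac{7}{-15} - 8 c = \frac{7}{-15} - 856 = 7 \left(- \frac{1}{15}\right) - 856 = - \frac{7}{15} - 856 = - \frac{12847}{15}$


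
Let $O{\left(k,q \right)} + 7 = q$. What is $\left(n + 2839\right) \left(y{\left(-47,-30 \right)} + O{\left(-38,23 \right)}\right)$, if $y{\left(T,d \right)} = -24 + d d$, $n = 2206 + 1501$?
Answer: $5839032$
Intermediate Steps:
$O{\left(k,q \right)} = -7 + q$
$n = 3707$
$y{\left(T,d \right)} = -24 + d^{2}$
$\left(n + 2839\right) \left(y{\left(-47,-30 \right)} + O{\left(-38,23 \right)}\right) = \left(3707 + 2839\right) \left(\left(-24 + \left(-30\right)^{2}\right) + \left(-7 + 23\right)\right) = 6546 \left(\left(-24 + 900\right) + 16\right) = 6546 \left(876 + 16\right) = 6546 \cdot 892 = 5839032$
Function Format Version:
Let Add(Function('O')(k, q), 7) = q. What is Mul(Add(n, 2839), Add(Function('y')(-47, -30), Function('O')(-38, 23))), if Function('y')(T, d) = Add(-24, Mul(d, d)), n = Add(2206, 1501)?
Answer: 5839032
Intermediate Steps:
Function('O')(k, q) = Add(-7, q)
n = 3707
Function('y')(T, d) = Add(-24, Pow(d, 2))
Mul(Add(n, 2839), Add(Function('y')(-47, -30), Function('O')(-38, 23))) = Mul(Add(3707, 2839), Add(Add(-24, Pow(-30, 2)), Add(-7, 23))) = Mul(6546, Add(Add(-24, 900), 16)) = Mul(6546, Add(876, 16)) = Mul(6546, 892) = 5839032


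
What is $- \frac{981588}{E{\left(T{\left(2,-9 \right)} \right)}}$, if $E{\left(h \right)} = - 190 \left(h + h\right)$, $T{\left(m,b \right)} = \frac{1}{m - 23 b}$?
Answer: $\frac{2699367}{5} \approx 5.3987 \cdot 10^{5}$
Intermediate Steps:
$E{\left(h \right)} = - 380 h$ ($E{\left(h \right)} = - 190 \cdot 2 h = - 380 h$)
$- \frac{981588}{E{\left(T{\left(2,-9 \right)} \right)}} = - \frac{981588}{\left(-380\right) \left(- \frac{1}{\left(-1\right) 2 + 23 \left(-9\right)}\right)} = - \frac{981588}{\left(-380\right) \left(- \frac{1}{-2 - 207}\right)} = - \frac{981588}{\left(-380\right) \left(- \frac{1}{-209}\right)} = - \frac{981588}{\left(-380\right) \left(\left(-1\right) \left(- \frac{1}{209}\right)\right)} = - \frac{981588}{\left(-380\right) \frac{1}{209}} = - \frac{981588}{- \frac{20}{11}} = \left(-981588\right) \left(- \frac{11}{20}\right) = \frac{2699367}{5}$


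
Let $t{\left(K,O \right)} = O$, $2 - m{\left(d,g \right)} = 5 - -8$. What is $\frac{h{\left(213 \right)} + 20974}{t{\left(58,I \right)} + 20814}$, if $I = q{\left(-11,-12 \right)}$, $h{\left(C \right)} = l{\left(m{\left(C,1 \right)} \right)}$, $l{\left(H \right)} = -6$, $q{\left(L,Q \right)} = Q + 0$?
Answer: $\frac{10484}{10401} \approx 1.008$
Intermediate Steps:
$q{\left(L,Q \right)} = Q$
$m{\left(d,g \right)} = -11$ ($m{\left(d,g \right)} = 2 - \left(5 - -8\right) = 2 - \left(5 + 8\right) = 2 - 13 = -11$)
$h{\left(C \right)} = -6$
$I = -12$
$\frac{h{\left(213 \right)} + 20974}{t{\left(58,I \right)} + 20814} = \frac{-6 + 20974}{-12 + 20814} = \frac{20968}{20802} = 20968 \cdot \frac{1}{20802} = \frac{10484}{10401}$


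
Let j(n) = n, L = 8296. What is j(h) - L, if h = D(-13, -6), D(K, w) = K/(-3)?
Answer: -24875/3 ≈ -8291.7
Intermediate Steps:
D(K, w) = -K/3 (D(K, w) = K*(-⅓) = -K/3)
h = 13/3 (h = -⅓*(-13) = 13/3 ≈ 4.3333)
j(h) - L = 13/3 - 1*8296 = 13/3 - 8296 = -24875/3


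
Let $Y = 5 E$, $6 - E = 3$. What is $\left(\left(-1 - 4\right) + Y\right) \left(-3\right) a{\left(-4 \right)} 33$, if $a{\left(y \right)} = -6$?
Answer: $5940$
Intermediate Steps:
$E = 3$ ($E = 6 - 3 = 3$)
$Y = 15$ ($Y = 5 \cdot 3 = 15$)
$\left(\left(-1 - 4\right) + Y\right) \left(-3\right) a{\left(-4 \right)} 33 = \left(\left(-1 - 4\right) + 15\right) \left(-3\right) \left(-6\right) 33 = \left(-5 + 15\right) \left(-3\right) \left(-6\right) 33 = 10 \left(-3\right) \left(-6\right) 33 = \left(-30\right) \left(-6\right) 33 = 180 \cdot 33 = 5940$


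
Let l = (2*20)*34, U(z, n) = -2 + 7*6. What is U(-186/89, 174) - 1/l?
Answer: 54399/1360 ≈ 39.999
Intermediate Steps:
U(z, n) = 40 (U(z, n) = -2 + 42 = 40)
l = 1360 (l = 40*34 = 1360)
U(-186/89, 174) - 1/l = 40 - 1/1360 = 54399/1360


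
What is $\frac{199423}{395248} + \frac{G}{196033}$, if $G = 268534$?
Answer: $\frac{20747287913}{11068807312} \approx 1.8744$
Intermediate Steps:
$\frac{199423}{395248} + \frac{G}{196033} = \frac{199423}{395248} + \frac{268534}{196033} = 199423 \cdot \frac{1}{395248} + 268534 \cdot \frac{1}{196033} = \frac{28489}{56464} + \frac{268534}{196033} = \frac{20747287913}{11068807312}$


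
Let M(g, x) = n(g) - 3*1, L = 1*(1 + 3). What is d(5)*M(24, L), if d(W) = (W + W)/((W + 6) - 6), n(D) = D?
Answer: 42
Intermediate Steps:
L = 4 (L = 1*4 = 4)
M(g, x) = -3 + g (M(g, x) = g - 3*1 = g - 3 = -3 + g)
d(W) = 2 (d(W) = (2*W)/((6 + W) - 6) = (2*W)/W = 2)
d(5)*M(24, L) = 2*(-3 + 24) = 2*21 = 42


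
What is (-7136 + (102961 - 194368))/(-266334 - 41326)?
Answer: 98543/307660 ≈ 0.32030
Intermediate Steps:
(-7136 + (102961 - 194368))/(-266334 - 41326) = (-7136 - 91407)/(-307660) = -98543*(-1/307660) = 98543/307660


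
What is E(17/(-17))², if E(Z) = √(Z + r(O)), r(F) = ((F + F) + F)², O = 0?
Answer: -1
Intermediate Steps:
r(F) = 9*F² (r(F) = (2*F + F)² = (3*F)² = 9*F²)
E(Z) = √Z (E(Z) = √(Z + 9*0²) = √(Z + 9*0) = √(Z + 0) = √Z)
E(17/(-17))² = (√(17/(-17)))² = (√(17*(-1/17)))² = (√(-1))² = I² = -1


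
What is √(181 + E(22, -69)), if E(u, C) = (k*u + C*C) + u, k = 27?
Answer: √5558 ≈ 74.552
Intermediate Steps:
E(u, C) = C² + 28*u (E(u, C) = (27*u + C*C) + u = (27*u + C²) + u = (C² + 27*u) + u = C² + 28*u)
√(181 + E(22, -69)) = √(181 + ((-69)² + 28*22)) = √(181 + (4761 + 616)) = √(181 + 5377) = √5558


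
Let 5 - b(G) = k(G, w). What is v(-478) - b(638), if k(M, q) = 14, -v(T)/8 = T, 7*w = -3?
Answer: 3833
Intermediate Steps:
w = -3/7 (w = (1/7)*(-3) = -3/7 ≈ -0.42857)
v(T) = -8*T
b(G) = -9 (b(G) = 5 - 1*14 = 5 - 14 = -9)
v(-478) - b(638) = -8*(-478) - 1*(-9) = 3824 + 9 = 3833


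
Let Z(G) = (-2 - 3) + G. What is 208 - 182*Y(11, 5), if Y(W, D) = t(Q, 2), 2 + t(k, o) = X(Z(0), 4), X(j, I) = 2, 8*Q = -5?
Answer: 208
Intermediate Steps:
Q = -5/8 (Q = (⅛)*(-5) = -5/8 ≈ -0.62500)
Z(G) = -5 + G
t(k, o) = 0 (t(k, o) = -2 + 2 = 0)
Y(W, D) = 0
208 - 182*Y(11, 5) = 208 - 182*0 = 208 + 0 = 208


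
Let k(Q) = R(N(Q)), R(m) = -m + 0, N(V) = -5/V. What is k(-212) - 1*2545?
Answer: -539545/212 ≈ -2545.0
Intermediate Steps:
R(m) = -m
k(Q) = 5/Q (k(Q) = -(-5)/Q = 5/Q)
k(-212) - 1*2545 = 5/(-212) - 1*2545 = 5*(-1/212) - 2545 = -5/212 - 2545 = -539545/212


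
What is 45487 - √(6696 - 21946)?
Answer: 45487 - 5*I*√610 ≈ 45487.0 - 123.49*I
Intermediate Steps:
45487 - √(6696 - 21946) = 45487 - √(-15250) = 45487 - 5*I*√610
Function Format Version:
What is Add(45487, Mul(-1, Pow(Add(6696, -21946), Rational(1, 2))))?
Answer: Add(45487, Mul(-5, I, Pow(610, Rational(1, 2)))) ≈ Add(45487., Mul(-123.49, I))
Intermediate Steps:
Add(45487, Mul(-1, Pow(Add(6696, -21946), Rational(1, 2)))) = Add(45487, Mul(-1, Pow(-15250, Rational(1, 2)))) = Add(45487, Mul(-1, Mul(5, I, Pow(610, Rational(1, 2))))) = Add(45487, Mul(-5, I, Pow(610, Rational(1, 2))))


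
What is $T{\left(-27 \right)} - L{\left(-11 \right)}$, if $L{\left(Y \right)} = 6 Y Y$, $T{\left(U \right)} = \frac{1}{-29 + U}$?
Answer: $- \frac{40657}{56} \approx -726.02$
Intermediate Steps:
$L{\left(Y \right)} = 6 Y^{2}$
$T{\left(-27 \right)} - L{\left(-11 \right)} = \frac{1}{-29 - 27} - 6 \left(-11\right)^{2} = \frac{1}{-56} - 6 \cdot 121 = - \frac{1}{56} - 726 = - \frac{40657}{56}$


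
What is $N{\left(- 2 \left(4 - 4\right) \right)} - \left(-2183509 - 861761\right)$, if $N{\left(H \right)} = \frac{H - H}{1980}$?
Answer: $3045270$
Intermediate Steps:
$N{\left(H \right)} = 0$ ($N{\left(H \right)} = 0 \cdot \frac{1}{1980} = 0$)
$N{\left(- 2 \left(4 - 4\right) \right)} - \left(-2183509 - 861761\right) = 0 - \left(-2183509 - 861761\right) = 0 - -3045270 = 0 + 3045270 = 3045270$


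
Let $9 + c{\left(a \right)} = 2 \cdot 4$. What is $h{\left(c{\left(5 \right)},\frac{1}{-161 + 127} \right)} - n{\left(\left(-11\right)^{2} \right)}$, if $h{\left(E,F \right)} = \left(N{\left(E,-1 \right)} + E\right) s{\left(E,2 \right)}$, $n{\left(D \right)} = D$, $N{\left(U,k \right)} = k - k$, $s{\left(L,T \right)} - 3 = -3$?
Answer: $-121$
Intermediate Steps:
$s{\left(L,T \right)} = 0$ ($s{\left(L,T \right)} = 3 - 3 = 0$)
$N{\left(U,k \right)} = 0$
$c{\left(a \right)} = -1$ ($c{\left(a \right)} = -9 + 2 \cdot 4 = -9 + 8 = -1$)
$h{\left(E,F \right)} = 0$ ($h{\left(E,F \right)} = \left(0 + E\right) 0 = E 0 = 0$)
$h{\left(c{\left(5 \right)},\frac{1}{-161 + 127} \right)} - n{\left(\left(-11\right)^{2} \right)} = 0 - \left(-11\right)^{2} = 0 - 121 = -121$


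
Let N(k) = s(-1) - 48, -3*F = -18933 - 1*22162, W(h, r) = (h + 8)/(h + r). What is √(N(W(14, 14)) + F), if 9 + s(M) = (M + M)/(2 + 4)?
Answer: √13641 ≈ 116.79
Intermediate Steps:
s(M) = -9 + M/3 (s(M) = -9 + (M + M)/(2 + 4) = -9 + (2*M)/6 = -9 + (2*M)*(⅙) = -9 + M/3)
W(h, r) = (8 + h)/(h + r)
F = 41095/3 (F = -(-18933 - 1*22162)/3 = -(-18933 - 22162)/3 = -⅓*(-41095) = 41095/3 ≈ 13698.)
N(k) = -172/3 (N(k) = (-9 + (⅓)*(-1)) - 48 = (-9 - ⅓) - 48 = -28/3 - 48 = -172/3)
√(N(W(14, 14)) + F) = √(-172/3 + 41095/3) = √13641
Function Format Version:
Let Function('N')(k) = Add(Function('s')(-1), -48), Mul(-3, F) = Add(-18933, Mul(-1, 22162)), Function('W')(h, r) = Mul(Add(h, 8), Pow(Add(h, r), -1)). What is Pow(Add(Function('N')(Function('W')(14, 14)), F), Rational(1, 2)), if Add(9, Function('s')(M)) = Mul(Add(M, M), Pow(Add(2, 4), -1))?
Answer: Pow(13641, Rational(1, 2)) ≈ 116.79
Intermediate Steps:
Function('s')(M) = Add(-9, Mul(Rational(1, 3), M)) (Function('s')(M) = Add(-9, Mul(Add(M, M), Pow(Add(2, 4), -1))) = Add(-9, Mul(Mul(2, M), Pow(6, -1))) = Add(-9, Mul(Mul(2, M), Rational(1, 6))) = Add(-9, Mul(Rational(1, 3), M)))
Function('W')(h, r) = Mul(Pow(Add(h, r), -1), Add(8, h)) (Function('W')(h, r) = Mul(Add(8, h), Pow(Add(h, r), -1)) = Mul(Pow(Add(h, r), -1), Add(8, h)))
F = Rational(41095, 3) (F = Mul(Rational(-1, 3), Add(-18933, Mul(-1, 22162))) = Mul(Rational(-1, 3), Add(-18933, -22162)) = Mul(Rational(-1, 3), -41095) = Rational(41095, 3) ≈ 13698.)
Function('N')(k) = Rational(-172, 3) (Function('N')(k) = Add(Add(-9, Mul(Rational(1, 3), -1)), -48) = Add(Add(-9, Rational(-1, 3)), -48) = Add(Rational(-28, 3), -48) = Rational(-172, 3))
Pow(Add(Function('N')(Function('W')(14, 14)), F), Rational(1, 2)) = Pow(Add(Rational(-172, 3), Rational(41095, 3)), Rational(1, 2)) = Pow(13641, Rational(1, 2))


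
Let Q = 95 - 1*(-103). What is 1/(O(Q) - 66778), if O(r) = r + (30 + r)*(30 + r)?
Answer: -1/14596 ≈ -6.8512e-5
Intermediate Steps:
Q = 198 (Q = 95 + 103 = 198)
O(r) = r + (30 + r)**2
1/(O(Q) - 66778) = 1/((198 + (30 + 198)**2) - 66778) = 1/((198 + 228**2) - 66778) = 1/((198 + 51984) - 66778) = 1/(52182 - 66778) = 1/(-14596) = -1/14596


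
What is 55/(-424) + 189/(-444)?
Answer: -8713/15688 ≈ -0.55539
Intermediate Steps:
55/(-424) + 189/(-444) = 55*(-1/424) + 189*(-1/444) = -55/424 - 63/148 = -8713/15688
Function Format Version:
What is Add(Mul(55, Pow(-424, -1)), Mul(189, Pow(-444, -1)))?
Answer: Rational(-8713, 15688) ≈ -0.55539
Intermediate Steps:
Add(Mul(55, Pow(-424, -1)), Mul(189, Pow(-444, -1))) = Add(Mul(55, Rational(-1, 424)), Mul(189, Rational(-1, 444))) = Add(Rational(-55, 424), Rational(-63, 148)) = Rational(-8713, 15688)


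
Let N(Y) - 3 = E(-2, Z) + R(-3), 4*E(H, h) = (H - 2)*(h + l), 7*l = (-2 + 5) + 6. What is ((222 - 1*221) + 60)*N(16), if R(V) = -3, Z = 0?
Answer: -549/7 ≈ -78.429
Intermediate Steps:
l = 9/7 (l = ((-2 + 5) + 6)/7 = (3 + 6)/7 = (⅐)*9 = 9/7 ≈ 1.2857)
E(H, h) = (-2 + H)*(9/7 + h)/4 (E(H, h) = ((H - 2)*(h + 9/7))/4 = ((-2 + H)*(9/7 + h))/4 = (-2 + H)*(9/7 + h)/4)
N(Y) = -9/7 (N(Y) = 3 + ((-9/14 - ½*0 + (9/28)*(-2) + (¼)*(-2)*0) - 3) = 3 + ((-9/14 + 0 - 9/14 + 0) - 3) = 3 + (-9/7 - 3) = 3 - 30/7 = -9/7)
((222 - 1*221) + 60)*N(16) = ((222 - 1*221) + 60)*(-9/7) = ((222 - 221) + 60)*(-9/7) = (1 + 60)*(-9/7) = 61*(-9/7) = -549/7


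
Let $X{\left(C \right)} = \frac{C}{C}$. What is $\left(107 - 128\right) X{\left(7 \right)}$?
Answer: $-21$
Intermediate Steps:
$X{\left(C \right)} = 1$
$\left(107 - 128\right) X{\left(7 \right)} = \left(107 - 128\right) 1 = \left(-21\right) 1 = -21$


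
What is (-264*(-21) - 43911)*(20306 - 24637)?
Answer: 166167477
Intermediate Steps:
(-264*(-21) - 43911)*(20306 - 24637) = (5544 - 43911)*(-4331) = -38367*(-4331) = 166167477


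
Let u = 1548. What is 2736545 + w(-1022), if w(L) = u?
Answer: 2738093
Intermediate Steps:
w(L) = 1548
2736545 + w(-1022) = 2736545 + 1548 = 2738093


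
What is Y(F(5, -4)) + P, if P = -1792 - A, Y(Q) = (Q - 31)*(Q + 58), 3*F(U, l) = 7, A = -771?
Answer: -24755/9 ≈ -2750.6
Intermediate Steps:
F(U, l) = 7/3 (F(U, l) = (1/3)*7 = 7/3)
Y(Q) = (-31 + Q)*(58 + Q)
P = -1021 (P = -1792 - 1*(-771) = -1792 + 771 = -1021)
Y(F(5, -4)) + P = (-1798 + (7/3)**2 + 27*(7/3)) - 1021 = (-1798 + 49/9 + 63) - 1021 = -15566/9 - 1021 = -24755/9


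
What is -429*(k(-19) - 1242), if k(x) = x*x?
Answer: 377949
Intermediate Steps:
k(x) = x²
-429*(k(-19) - 1242) = -429*((-19)² - 1242) = -429*(361 - 1242) = -429*(-881) = 377949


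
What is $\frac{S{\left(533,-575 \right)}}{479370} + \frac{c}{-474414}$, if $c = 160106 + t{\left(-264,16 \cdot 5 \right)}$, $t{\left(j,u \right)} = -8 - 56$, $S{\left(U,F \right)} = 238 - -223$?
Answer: $- \frac{4250034927}{12634435510} \approx -0.33638$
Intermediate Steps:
$S{\left(U,F \right)} = 461$ ($S{\left(U,F \right)} = 238 + 223 = 461$)
$t{\left(j,u \right)} = -64$ ($t{\left(j,u \right)} = -8 - 56 = -64$)
$c = 160042$ ($c = 160106 - 64 = 160042$)
$\frac{S{\left(533,-575 \right)}}{479370} + \frac{c}{-474414} = \frac{461}{479370} + \frac{160042}{-474414} = 461 \cdot \frac{1}{479370} + 160042 \left(- \frac{1}{474414}\right) = \frac{461}{479370} - \frac{80021}{237207} = - \frac{4250034927}{12634435510}$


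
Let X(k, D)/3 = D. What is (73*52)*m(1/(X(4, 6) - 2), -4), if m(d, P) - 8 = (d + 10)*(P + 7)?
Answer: 579839/4 ≈ 1.4496e+5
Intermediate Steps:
X(k, D) = 3*D
m(d, P) = 8 + (7 + P)*(10 + d) (m(d, P) = 8 + (d + 10)*(P + 7) = 8 + (10 + d)*(7 + P) = 8 + (7 + P)*(10 + d))
(73*52)*m(1/(X(4, 6) - 2), -4) = (73*52)*(78 + 7/(3*6 - 2) + 10*(-4) - 4/(3*6 - 2)) = 3796*(78 + 7/(18 - 2) - 40 - 4/(18 - 2)) = 3796*(78 + 7/16 - 40 - 4/16) = 3796*(78 + 7*(1/16) - 40 - 4*1/16) = 3796*(78 + 7/16 - 40 - ¼) = 3796*(611/16) = 579839/4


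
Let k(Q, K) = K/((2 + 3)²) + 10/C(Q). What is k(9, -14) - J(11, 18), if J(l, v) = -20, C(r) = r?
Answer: 4624/225 ≈ 20.551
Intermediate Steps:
k(Q, K) = 10/Q + K/25 (k(Q, K) = K/((2 + 3)²) + 10/Q = K/(5²) + 10/Q = K/25 + 10/Q = 10/Q + K/25)
k(9, -14) - J(11, 18) = (10/9 + (1/25)*(-14)) - 1*(-20) = (10*(⅑) - 14/25) + 20 = (10/9 - 14/25) + 20 = 124/225 + 20 = 4624/225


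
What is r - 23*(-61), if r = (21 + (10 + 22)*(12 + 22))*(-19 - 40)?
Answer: -64028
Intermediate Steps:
r = -65431 (r = (21 + 32*34)*(-59) = (21 + 1088)*(-59) = 1109*(-59) = -65431)
r - 23*(-61) = -65431 - 23*(-61) = -65431 + 1403 = -64028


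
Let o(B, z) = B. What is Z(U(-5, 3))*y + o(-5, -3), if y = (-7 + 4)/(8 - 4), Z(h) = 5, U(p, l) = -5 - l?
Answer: -35/4 ≈ -8.7500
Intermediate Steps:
y = -¾ (y = -3/4 = -3*¼ = -¾ ≈ -0.75000)
Z(U(-5, 3))*y + o(-5, -3) = 5*(-¾) - 5 = -15/4 - 5 = -35/4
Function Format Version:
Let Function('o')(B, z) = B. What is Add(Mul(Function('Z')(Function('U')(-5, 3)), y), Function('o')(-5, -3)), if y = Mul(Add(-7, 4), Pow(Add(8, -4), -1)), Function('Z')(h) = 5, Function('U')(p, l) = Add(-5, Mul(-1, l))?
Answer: Rational(-35, 4) ≈ -8.7500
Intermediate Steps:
y = Rational(-3, 4) (y = Mul(-3, Pow(4, -1)) = Mul(-3, Rational(1, 4)) = Rational(-3, 4) ≈ -0.75000)
Add(Mul(Function('Z')(Function('U')(-5, 3)), y), Function('o')(-5, -3)) = Add(Mul(5, Rational(-3, 4)), -5) = Add(Rational(-15, 4), -5) = Rational(-35, 4)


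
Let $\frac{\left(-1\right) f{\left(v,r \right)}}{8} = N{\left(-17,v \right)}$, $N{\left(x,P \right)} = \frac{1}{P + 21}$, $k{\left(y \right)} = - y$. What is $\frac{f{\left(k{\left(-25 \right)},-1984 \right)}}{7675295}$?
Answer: $- \frac{4}{176531785} \approx -2.2659 \cdot 10^{-8}$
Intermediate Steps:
$N{\left(x,P \right)} = \frac{1}{21 + P}$
$f{\left(v,r \right)} = - \frac{8}{21 + v}$
$\frac{f{\left(k{\left(-25 \right)},-1984 \right)}}{7675295} = \frac{\left(-8\right) \frac{1}{21 - -25}}{7675295} = - \frac{8}{21 + 25} \cdot \frac{1}{7675295} = - \frac{8}{46} \cdot \frac{1}{7675295} = \left(-8\right) \frac{1}{46} \cdot \frac{1}{7675295} = \left(- \frac{4}{23}\right) \frac{1}{7675295} = - \frac{4}{176531785}$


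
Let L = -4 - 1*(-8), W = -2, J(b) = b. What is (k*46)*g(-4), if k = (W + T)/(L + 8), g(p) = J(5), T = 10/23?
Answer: -30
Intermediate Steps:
T = 10/23 (T = 10*(1/23) = 10/23 ≈ 0.43478)
g(p) = 5
L = 4 (L = -4 + 8 = 4)
k = -3/23 (k = (-2 + 10/23)/(4 + 8) = -36/23/12 = -36/23*1/12 = -3/23 ≈ -0.13043)
(k*46)*g(-4) = -3/23*46*5 = -6*5 = -30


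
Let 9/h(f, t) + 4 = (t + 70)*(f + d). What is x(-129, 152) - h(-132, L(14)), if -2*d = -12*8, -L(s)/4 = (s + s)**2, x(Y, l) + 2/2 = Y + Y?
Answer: -66702869/257540 ≈ -259.00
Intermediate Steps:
x(Y, l) = -1 + 2*Y (x(Y, l) = -1 + (Y + Y) = -1 + 2*Y)
L(s) = -16*s**2 (L(s) = -4*(s + s)**2 = -4*4*s**2 = -16*s**2)
d = 48 (d = -(-6)*8 = -1/2*(-96) = 48)
h(f, t) = 9/(-4 + (48 + f)*(70 + t)) (h(f, t) = 9/(-4 + (t + 70)*(f + 48)) = 9/(-4 + (70 + t)*(48 + f)) = 9/(-4 + (48 + f)*(70 + t)))
x(-129, 152) - h(-132, L(14)) = (-1 + 2*(-129)) - 9/(3356 + 48*(-16*14**2) + 70*(-132) - (-2112)*14**2) = (-1 - 258) - 9/(3356 + 48*(-16*196) - 9240 - (-2112)*196) = -259 - 9/(3356 + 48*(-3136) - 9240 - 132*(-3136)) = -259 - 9/(3356 - 150528 - 9240 + 413952) = -259 - 9/257540 = -66702869/257540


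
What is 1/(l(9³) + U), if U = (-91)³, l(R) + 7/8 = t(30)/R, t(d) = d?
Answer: -1944/1464943645 ≈ -1.3270e-6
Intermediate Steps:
l(R) = -7/8 + 30/R
U = -753571
1/(l(9³) + U) = 1/((-7/8 + 30/(9³)) - 753571) = 1/((-7/8 + 30/729) - 753571) = 1/((-7/8 + 30*(1/729)) - 753571) = 1/((-7/8 + 10/243) - 753571) = 1/(-1621/1944 - 753571) = 1/(-1464943645/1944) = -1944/1464943645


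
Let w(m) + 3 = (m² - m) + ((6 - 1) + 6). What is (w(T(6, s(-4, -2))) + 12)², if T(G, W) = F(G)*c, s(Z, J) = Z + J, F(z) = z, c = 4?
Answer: 327184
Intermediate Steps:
s(Z, J) = J + Z
T(G, W) = 4*G (T(G, W) = G*4 = 4*G)
w(m) = 8 + m² - m (w(m) = -3 + ((m² - m) + ((6 - 1) + 6)) = -3 + ((m² - m) + (5 + 6)) = -3 + ((m² - m) + 11) = -3 + (11 + m² - m) = 8 + m² - m)
(w(T(6, s(-4, -2))) + 12)² = ((8 + (4*6)² - 4*6) + 12)² = ((8 + 24² - 1*24) + 12)² = ((8 + 576 - 24) + 12)² = (560 + 12)² = 572² = 327184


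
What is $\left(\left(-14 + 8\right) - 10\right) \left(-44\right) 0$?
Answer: $0$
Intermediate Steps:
$\left(\left(-14 + 8\right) - 10\right) \left(-44\right) 0 = \left(-6 - 10\right) \left(-44\right) 0 = \left(-16\right) \left(-44\right) 0 = 704 \cdot 0 = 0$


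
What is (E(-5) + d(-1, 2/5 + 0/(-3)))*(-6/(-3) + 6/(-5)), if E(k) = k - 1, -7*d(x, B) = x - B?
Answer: -116/25 ≈ -4.6400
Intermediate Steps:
d(x, B) = -x/7 + B/7 (d(x, B) = -(x - B)/7 = -x/7 + B/7)
E(k) = -1 + k
(E(-5) + d(-1, 2/5 + 0/(-3)))*(-6/(-3) + 6/(-5)) = ((-1 - 5) + (-⅐*(-1) + (2/5 + 0/(-3))/7))*(-6/(-3) + 6/(-5)) = (-6 + (⅐ + (2*(⅕) + 0*(-⅓))/7))*(-6*(-⅓) + 6*(-⅕)) = (-6 + (⅐ + (⅖ + 0)/7))*(2 - 6/5) = (-6 + (⅐ + (⅐)*(⅖)))*(⅘) = (-6 + (⅐ + 2/35))*(⅘) = (-6 + ⅕)*(⅘) = -29/5*⅘ = -116/25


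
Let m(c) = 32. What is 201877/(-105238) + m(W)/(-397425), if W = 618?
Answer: -11462047763/5974887450 ≈ -1.9184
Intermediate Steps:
201877/(-105238) + m(W)/(-397425) = 201877/(-105238) + 32/(-397425) = 201877*(-1/105238) + 32*(-1/397425) = -201877/105238 - 32/397425 = -11462047763/5974887450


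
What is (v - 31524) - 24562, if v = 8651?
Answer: -47435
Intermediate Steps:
(v - 31524) - 24562 = (8651 - 31524) - 24562 = -22873 - 24562 = -47435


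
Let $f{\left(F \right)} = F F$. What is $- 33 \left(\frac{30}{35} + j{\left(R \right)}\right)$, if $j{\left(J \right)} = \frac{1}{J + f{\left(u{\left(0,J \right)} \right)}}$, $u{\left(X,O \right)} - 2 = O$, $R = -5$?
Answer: $- \frac{1023}{28} \approx -36.536$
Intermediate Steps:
$u{\left(X,O \right)} = 2 + O$
$f{\left(F \right)} = F^{2}$
$j{\left(J \right)} = \frac{1}{J + \left(2 + J\right)^{2}}$
$- 33 \left(\frac{30}{35} + j{\left(R \right)}\right) = - 33 \left(\frac{30}{35} + \frac{1}{-5 + \left(2 - 5\right)^{2}}\right) = - 33 \left(30 \cdot \frac{1}{35} + \frac{1}{-5 + \left(-3\right)^{2}}\right) = - 33 \left(\frac{6}{7} + \frac{1}{-5 + 9}\right) = - 33 \left(\frac{6}{7} + \frac{1}{4}\right) = \left(-33\right) \frac{31}{28} = - \frac{1023}{28}$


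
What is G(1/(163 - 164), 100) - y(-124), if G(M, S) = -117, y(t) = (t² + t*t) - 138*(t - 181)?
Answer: -72959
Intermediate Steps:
y(t) = 24978 - 138*t + 2*t² (y(t) = (t² + t²) - 138*(-181 + t) = 2*t² + (24978 - 138*t) = 24978 - 138*t + 2*t²)
G(1/(163 - 164), 100) - y(-124) = -117 - (24978 - 138*(-124) + 2*(-124)²) = -117 - (24978 + 17112 + 2*15376) = -117 - (24978 + 17112 + 30752) = -117 - 1*72842 = -117 - 72842 = -72959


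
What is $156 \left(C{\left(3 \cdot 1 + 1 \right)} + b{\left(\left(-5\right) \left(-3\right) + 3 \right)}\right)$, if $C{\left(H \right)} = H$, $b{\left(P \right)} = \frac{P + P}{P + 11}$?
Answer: $\frac{23712}{29} \approx 817.66$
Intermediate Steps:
$b{\left(P \right)} = \frac{2 P}{11 + P}$
$156 \left(C{\left(3 \cdot 1 + 1 \right)} + b{\left(\left(-5\right) \left(-3\right) + 3 \right)}\right) = 156 \left(\left(3 \cdot 1 + 1\right) + \frac{2 \left(\left(-5\right) \left(-3\right) + 3\right)}{11 + \left(\left(-5\right) \left(-3\right) + 3\right)}\right) = 156 \left(\left(3 + 1\right) + \frac{2 \left(15 + 3\right)}{11 + \left(15 + 3\right)}\right) = 156 \left(4 + 2 \cdot 18 \frac{1}{11 + 18}\right) = 156 \left(4 + 2 \cdot 18 \cdot \frac{1}{29}\right) = 156 \left(4 + \frac{36}{29}\right) = 156 \cdot \frac{152}{29} = \frac{23712}{29}$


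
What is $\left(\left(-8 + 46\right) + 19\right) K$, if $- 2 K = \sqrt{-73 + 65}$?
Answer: $- 57 i \sqrt{2} \approx - 80.61 i$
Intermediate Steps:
$K = - i \sqrt{2}$ ($K = - \frac{\sqrt{-73 + 65}}{2} = - \frac{\sqrt{-8}}{2} = - \frac{2 i \sqrt{2}}{2} = - i \sqrt{2} \approx - 1.4142 i$)
$\left(\left(-8 + 46\right) + 19\right) K = \left(\left(-8 + 46\right) + 19\right) \left(- i \sqrt{2}\right) = \left(38 + 19\right) \left(- i \sqrt{2}\right) = 57 \left(- i \sqrt{2}\right) = - 57 i \sqrt{2}$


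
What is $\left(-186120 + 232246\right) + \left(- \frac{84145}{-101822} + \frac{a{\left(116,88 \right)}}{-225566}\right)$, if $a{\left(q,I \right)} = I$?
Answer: $\frac{48155528369113}{1043980966} \approx 46127.0$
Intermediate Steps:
$\left(-186120 + 232246\right) + \left(- \frac{84145}{-101822} + \frac{a{\left(116,88 \right)}}{-225566}\right) = \left(-186120 + 232246\right) + \left(- \frac{84145}{-101822} + \frac{88}{-225566}\right) = 46126 + \left(\left(-84145\right) \left(- \frac{1}{101822}\right) + 88 \left(- \frac{1}{225566}\right)\right) = 46126 + \left(\frac{84145}{101822} - \frac{4}{10253}\right) = 46126 + \frac{862331397}{1043980966} = \frac{48155528369113}{1043980966}$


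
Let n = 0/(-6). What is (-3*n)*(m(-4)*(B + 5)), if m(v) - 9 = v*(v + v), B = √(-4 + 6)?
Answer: 0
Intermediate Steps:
B = √2 ≈ 1.4142
m(v) = 9 + 2*v² (m(v) = 9 + v*(v + v) = 9 + v*(2*v) = 9 + 2*v²)
n = 0 (n = 0*(-⅙) = 0)
(-3*n)*(m(-4)*(B + 5)) = (-3*0)*((9 + 2*(-4)²)*(√2 + 5)) = 0*((9 + 2*16)*(5 + √2)) = 0*((9 + 32)*(5 + √2)) = 0*(41*(5 + √2)) = 0*(205 + 41*√2) = 0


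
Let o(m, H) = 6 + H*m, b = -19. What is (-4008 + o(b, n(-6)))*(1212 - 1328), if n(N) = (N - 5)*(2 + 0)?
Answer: 415744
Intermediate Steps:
n(N) = -10 + 2*N (n(N) = (-5 + N)*2 = -10 + 2*N)
(-4008 + o(b, n(-6)))*(1212 - 1328) = (-4008 + (6 + (-10 + 2*(-6))*(-19)))*(1212 - 1328) = (-4008 + (6 + (-10 - 12)*(-19)))*(-116) = (-4008 + (6 - 22*(-19)))*(-116) = (-4008 + (6 + 418))*(-116) = (-4008 + 424)*(-116) = -3584*(-116) = 415744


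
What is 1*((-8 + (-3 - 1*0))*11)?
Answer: -121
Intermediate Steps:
1*((-8 + (-3 - 1*0))*11) = 1*((-8 + (-3 + 0))*11) = 1*((-8 - 3)*11) = 1*(-11*11) = 1*(-121) = -121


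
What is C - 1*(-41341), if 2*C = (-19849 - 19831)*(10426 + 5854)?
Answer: -322953859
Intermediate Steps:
C = -322995200 (C = ((-19849 - 19831)*(10426 + 5854))/2 = (-39680*16280)/2 = (½)*(-645990400) = -322995200)
C - 1*(-41341) = -322995200 - 1*(-41341) = -322995200 + 41341 = -322953859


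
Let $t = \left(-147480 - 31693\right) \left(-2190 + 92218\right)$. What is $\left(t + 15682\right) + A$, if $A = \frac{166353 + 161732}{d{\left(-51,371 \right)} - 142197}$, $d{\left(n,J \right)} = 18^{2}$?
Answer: $- \frac{2288492522794511}{141873} \approx -1.6131 \cdot 10^{10}$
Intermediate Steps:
$d{\left(n,J \right)} = 324$
$A = - \frac{328085}{141873}$ ($A = \frac{166353 + 161732}{324 - 142197} = \frac{328085}{-141873} = 328085 \left(- \frac{1}{141873}\right) = - \frac{328085}{141873} \approx -2.3125$)
$t = -16130586844$ ($t = \left(-179173\right) 90028 = -16130586844$)
$\left(t + 15682\right) + A = \left(-16130586844 + 15682\right) - \frac{328085}{141873} = -16130571162 - \frac{328085}{141873} = - \frac{2288492522794511}{141873}$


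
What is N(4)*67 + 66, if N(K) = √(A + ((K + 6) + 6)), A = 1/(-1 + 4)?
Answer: 66 + 469*√3/3 ≈ 336.78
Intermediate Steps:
A = ⅓ (A = 1/3 = ⅓ ≈ 0.33333)
N(K) = √(37/3 + K) (N(K) = √(⅓ + ((K + 6) + 6)) = √(⅓ + ((6 + K) + 6)) = √(⅓ + (12 + K)) = √(37/3 + K))
N(4)*67 + 66 = (√(111 + 9*4)/3)*67 + 66 = (√(111 + 36)/3)*67 + 66 = (√147/3)*67 + 66 = ((7*√3)/3)*67 + 66 = (7*√3/3)*67 + 66 = 469*√3/3 + 66 = 66 + 469*√3/3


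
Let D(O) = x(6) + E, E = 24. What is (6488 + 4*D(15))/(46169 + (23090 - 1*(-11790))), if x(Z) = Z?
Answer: 6608/81049 ≈ 0.081531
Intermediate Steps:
D(O) = 30 (D(O) = 6 + 24 = 30)
(6488 + 4*D(15))/(46169 + (23090 - 1*(-11790))) = (6488 + 4*30)/(46169 + (23090 - 1*(-11790))) = (6488 + 120)/(46169 + (23090 + 11790)) = 6608/(46169 + 34880) = 6608/81049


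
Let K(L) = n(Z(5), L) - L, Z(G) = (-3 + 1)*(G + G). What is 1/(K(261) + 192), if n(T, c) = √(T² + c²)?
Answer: 69/63760 + √68521/63760 ≈ 0.0051877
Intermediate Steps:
Z(G) = -4*G
K(L) = √(400 + L²) - L (K(L) = √((-4*5)² + L²) - L = √((-20)² + L²) - L = √(400 + L²) - L)
1/(K(261) + 192) = 1/((√(400 + 261²) - 1*261) + 192) = 1/((√(400 + 68121) - 261) + 192) = 1/((√68521 - 261) + 192) = 1/((-261 + √68521) + 192) = 1/(-69 + √68521)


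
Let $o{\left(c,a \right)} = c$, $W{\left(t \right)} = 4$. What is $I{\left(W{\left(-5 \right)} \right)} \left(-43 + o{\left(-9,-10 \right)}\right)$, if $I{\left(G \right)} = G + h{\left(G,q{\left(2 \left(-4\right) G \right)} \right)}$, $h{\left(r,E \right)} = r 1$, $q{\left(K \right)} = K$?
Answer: $-416$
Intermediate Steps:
$h{\left(r,E \right)} = r$
$I{\left(G \right)} = 2 G$ ($I{\left(G \right)} = G + G = 2 G$)
$I{\left(W{\left(-5 \right)} \right)} \left(-43 + o{\left(-9,-10 \right)}\right) = 2 \cdot 4 \left(-43 - 9\right) = 8 \left(-52\right) = -416$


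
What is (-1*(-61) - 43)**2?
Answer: 324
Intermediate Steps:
(-1*(-61) - 43)**2 = (61 - 43)**2 = 18**2 = 324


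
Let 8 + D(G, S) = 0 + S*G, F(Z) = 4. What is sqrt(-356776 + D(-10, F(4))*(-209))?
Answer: 2*I*sqrt(86686) ≈ 588.85*I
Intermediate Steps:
D(G, S) = -8 + G*S (D(G, S) = -8 + (0 + S*G) = -8 + (0 + G*S) = -8 + G*S)
sqrt(-356776 + D(-10, F(4))*(-209)) = sqrt(-356776 + (-8 - 10*4)*(-209)) = sqrt(-356776 + (-8 - 40)*(-209)) = sqrt(-356776 - 48*(-209)) = sqrt(-356776 + 10032) = sqrt(-346744) = 2*I*sqrt(86686)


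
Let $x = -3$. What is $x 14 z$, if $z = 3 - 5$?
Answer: $84$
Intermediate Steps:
$z = -2$ ($z = 3 - 5 = -2$)
$x 14 z = \left(-3\right) 14 \left(-2\right) = \left(-42\right) \left(-2\right) = 84$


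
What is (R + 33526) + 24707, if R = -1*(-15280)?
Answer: 73513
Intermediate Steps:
R = 15280
(R + 33526) + 24707 = (15280 + 33526) + 24707 = 48806 + 24707 = 73513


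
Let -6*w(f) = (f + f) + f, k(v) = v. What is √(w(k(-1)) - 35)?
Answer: I*√138/2 ≈ 5.8737*I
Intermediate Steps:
w(f) = -f/2 (w(f) = -((f + f) + f)/6 = -(2*f + f)/6 = -f/2)
√(w(k(-1)) - 35) = √(-½*(-1) - 35) = √(½ - 35) = √(-69/2) = I*√138/2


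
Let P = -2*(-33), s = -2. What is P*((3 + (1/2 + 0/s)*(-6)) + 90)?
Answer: 5940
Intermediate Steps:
P = 66
P*((3 + (1/2 + 0/s)*(-6)) + 90) = 66*((3 + (1/2 + 0/(-2))*(-6)) + 90) = 66*((3 + (1*(1/2) + 0*(-1/2))*(-6)) + 90) = 66*((3 + (1/2 + 0)*(-6)) + 90) = 66*((3 + (1/2)*(-6)) + 90) = 66*((3 - 3) + 90) = 66*(0 + 90) = 66*90 = 5940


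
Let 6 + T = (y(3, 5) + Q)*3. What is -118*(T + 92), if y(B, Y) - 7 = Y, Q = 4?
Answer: -15812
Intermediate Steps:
y(B, Y) = 7 + Y
T = 42 (T = -6 + ((7 + 5) + 4)*3 = -6 + (12 + 4)*3 = -6 + 16*3 = -6 + 48 = 42)
-118*(T + 92) = -118*(42 + 92) = -118*134 = -15812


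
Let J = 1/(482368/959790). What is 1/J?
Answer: 241184/479895 ≈ 0.50258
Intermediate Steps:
J = 479895/241184 (J = 1/(482368*(1/959790)) = 1/(241184/479895) = 479895/241184 ≈ 1.9897)
1/J = 1/(479895/241184) = 241184/479895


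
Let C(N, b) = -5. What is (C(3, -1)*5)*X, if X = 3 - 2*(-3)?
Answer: -225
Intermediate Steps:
X = 9 (X = 3 + 6 = 9)
(C(3, -1)*5)*X = -5*5*9 = -25*9 = -225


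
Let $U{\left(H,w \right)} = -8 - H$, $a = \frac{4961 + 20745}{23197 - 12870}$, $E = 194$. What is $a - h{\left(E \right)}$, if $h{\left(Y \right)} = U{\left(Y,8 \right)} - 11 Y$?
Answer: $\frac{24149578}{10327} \approx 2338.5$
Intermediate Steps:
$a = \frac{25706}{10327} \approx 2.4892$
$h{\left(Y \right)} = -8 - 12 Y$ ($h{\left(Y \right)} = \left(-8 - Y\right) - 11 Y = -8 - 12 Y$)
$a - h{\left(E \right)} = \frac{25706}{10327} - \left(-8 - 2328\right) = \frac{25706}{10327} - -2336 = \frac{25706}{10327} + 2336 = \frac{24149578}{10327}$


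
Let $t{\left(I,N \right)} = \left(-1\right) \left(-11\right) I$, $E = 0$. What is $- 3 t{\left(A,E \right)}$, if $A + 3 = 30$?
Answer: $-891$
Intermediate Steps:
$A = 27$ ($A = -3 + 30 = 27$)
$t{\left(I,N \right)} = 11 I$
$- 3 t{\left(A,E \right)} = - 3 \cdot 11 \cdot 27 = \left(-3\right) 297 = -891$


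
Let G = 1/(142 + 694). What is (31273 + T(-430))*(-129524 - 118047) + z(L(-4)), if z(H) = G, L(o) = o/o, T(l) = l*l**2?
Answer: 16449040034821813/836 ≈ 1.9676e+13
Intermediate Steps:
T(l) = l**3
L(o) = 1
G = 1/836 ≈ 0.0011962
z(H) = 1/836
(31273 + T(-430))*(-129524 - 118047) + z(L(-4)) = (31273 + (-430)**3)*(-129524 - 118047) + 1/836 = (31273 - 79507000)*(-247571) + 1/836 = -79475727*(-247571) + 1/836 = 19675885209117 + 1/836 = 16449040034821813/836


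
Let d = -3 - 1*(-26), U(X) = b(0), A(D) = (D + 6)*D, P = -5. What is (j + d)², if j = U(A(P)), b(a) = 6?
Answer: 841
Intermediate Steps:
A(D) = D*(6 + D) (A(D) = (6 + D)*D = D*(6 + D))
U(X) = 6
j = 6
d = 23 (d = -3 + 26 = 23)
(j + d)² = (6 + 23)² = 29² = 841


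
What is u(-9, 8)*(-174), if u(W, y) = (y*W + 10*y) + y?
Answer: -2784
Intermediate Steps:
u(W, y) = 11*y + W*y (u(W, y) = (W*y + 10*y) + y = (10*y + W*y) + y = 11*y + W*y)
u(-9, 8)*(-174) = (8*(11 - 9))*(-174) = (8*2)*(-174) = 16*(-174) = -2784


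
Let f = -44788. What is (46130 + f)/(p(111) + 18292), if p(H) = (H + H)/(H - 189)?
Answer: 17446/237759 ≈ 0.073377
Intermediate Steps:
p(H) = 2*H/(-189 + H) (p(H) = (2*H)/(-189 + H) = 2*H/(-189 + H))
(46130 + f)/(p(111) + 18292) = (46130 - 44788)/(2*111/(-189 + 111) + 18292) = 1342/(2*111/(-78) + 18292) = 1342/(2*111*(-1/78) + 18292) = 1342/(-37/13 + 18292) = 1342/(237759/13) = 1342*(13/237759) = 17446/237759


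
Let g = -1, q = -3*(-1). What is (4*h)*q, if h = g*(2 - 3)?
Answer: 12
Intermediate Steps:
q = 3
h = 1 (h = -(2 - 3) = -1*(-1) = 1)
(4*h)*q = (4*1)*3 = 4*3 = 12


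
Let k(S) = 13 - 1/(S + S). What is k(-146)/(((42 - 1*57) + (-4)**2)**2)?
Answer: 3797/292 ≈ 13.003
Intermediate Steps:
k(S) = 13 - 1/(2*S)
k(-146)/(((42 - 1*57) + (-4)**2)**2) = (13 - 1/2/(-146))/(((42 - 1*57) + (-4)**2)**2) = (13 - 1/2*(-1/146))/(((42 - 57) + 16)**2) = (13 + 1/292)/((-15 + 16)**2) = 3797/(292*(1**2)) = (3797/292)/1 = (3797/292)*1 = 3797/292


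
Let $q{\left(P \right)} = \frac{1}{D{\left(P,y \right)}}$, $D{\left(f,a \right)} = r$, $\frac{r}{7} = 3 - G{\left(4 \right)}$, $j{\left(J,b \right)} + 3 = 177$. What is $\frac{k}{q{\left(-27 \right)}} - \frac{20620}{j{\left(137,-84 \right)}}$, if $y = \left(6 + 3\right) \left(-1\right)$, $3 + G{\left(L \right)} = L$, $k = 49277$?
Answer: $\frac{60009076}{87} \approx 6.8976 \cdot 10^{5}$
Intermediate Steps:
$j{\left(J,b \right)} = 174$ ($j{\left(J,b \right)} = -3 + 177 = 174$)
$G{\left(L \right)} = -3 + L$
$r = 14$ ($r = 7 \left(3 - \left(-3 + 4\right)\right) = 7 \left(3 - 1\right) = 7 \cdot 2 = 14$)
$y = -9$ ($y = 9 \left(-1\right) = -9$)
$D{\left(f,a \right)} = 14$
$q{\left(P \right)} = \frac{1}{14}$
$\frac{k}{q{\left(-27 \right)}} - \frac{20620}{j{\left(137,-84 \right)}} = 49277 \frac{1}{\frac{1}{14}} - \frac{20620}{174} = 49277 \cdot 14 - \frac{10310}{87} = 689878 - \frac{10310}{87} = \frac{60009076}{87}$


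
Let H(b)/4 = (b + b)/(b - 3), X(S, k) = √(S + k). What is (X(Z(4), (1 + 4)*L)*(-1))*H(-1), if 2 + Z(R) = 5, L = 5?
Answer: -4*√7 ≈ -10.583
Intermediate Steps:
Z(R) = 3 (Z(R) = -2 + 5 = 3)
H(b) = 8*b/(-3 + b) (H(b) = 4*((b + b)/(b - 3)) = 4*((2*b)/(-3 + b)) = 4*(2*b/(-3 + b)) = 8*b/(-3 + b))
(X(Z(4), (1 + 4)*L)*(-1))*H(-1) = (√(3 + (1 + 4)*5)*(-1))*(8*(-1)/(-3 - 1)) = (√(3 + 5*5)*(-1))*(8*(-1)/(-4)) = (√(3 + 25)*(-1))*(8*(-1)*(-¼)) = (√28*(-1))*2 = ((2*√7)*(-1))*2 = -2*√7*2 = -4*√7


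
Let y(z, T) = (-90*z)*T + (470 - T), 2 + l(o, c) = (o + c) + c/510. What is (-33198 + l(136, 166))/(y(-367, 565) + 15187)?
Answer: -8388907/4762645710 ≈ -0.0017614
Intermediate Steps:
l(o, c) = -2 + o + 511*c/510 (l(o, c) = -2 + ((o + c) + c/510) = -2 + ((c + o) + c*(1/510)) = -2 + ((c + o) + c/510) = -2 + (o + 511*c/510) = -2 + o + 511*c/510)
y(z, T) = 470 - T - 90*T*z (y(z, T) = -90*T*z + (470 - T) = 470 - T - 90*T*z)
(-33198 + l(136, 166))/(y(-367, 565) + 15187) = (-33198 + (-2 + 136 + (511/510)*166))/((470 - 1*565 - 90*565*(-367)) + 15187) = (-33198 + (-2 + 136 + 42413/255))/((470 - 565 + 18661950) + 15187) = (-33198 + 76583/255)/(18661855 + 15187) = -8388907/255/18677042 = -8388907/255*1/18677042 = -8388907/4762645710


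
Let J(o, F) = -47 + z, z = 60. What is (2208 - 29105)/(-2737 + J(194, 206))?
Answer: 26897/2724 ≈ 9.8741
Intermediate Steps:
J(o, F) = 13 (J(o, F) = -47 + 60 = 13)
(2208 - 29105)/(-2737 + J(194, 206)) = (2208 - 29105)/(-2737 + 13) = -26897/(-2724) = -26897*(-1/2724) = 26897/2724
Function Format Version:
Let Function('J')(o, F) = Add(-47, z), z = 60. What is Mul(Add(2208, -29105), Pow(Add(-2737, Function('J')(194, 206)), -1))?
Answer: Rational(26897, 2724) ≈ 9.8741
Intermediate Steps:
Function('J')(o, F) = 13 (Function('J')(o, F) = Add(-47, 60) = 13)
Mul(Add(2208, -29105), Pow(Add(-2737, Function('J')(194, 206)), -1)) = Mul(Add(2208, -29105), Pow(Add(-2737, 13), -1)) = Mul(-26897, Pow(-2724, -1)) = Mul(-26897, Rational(-1, 2724)) = Rational(26897, 2724)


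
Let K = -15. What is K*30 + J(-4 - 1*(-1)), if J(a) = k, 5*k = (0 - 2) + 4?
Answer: -2248/5 ≈ -449.60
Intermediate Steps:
k = ⅖ (k = ((0 - 2) + 4)/5 = (-2 + 4)/5 = (⅕)*2 = ⅖ ≈ 0.40000)
J(a) = ⅖
K*30 + J(-4 - 1*(-1)) = -15*30 + ⅖ = -450 + ⅖ = -2248/5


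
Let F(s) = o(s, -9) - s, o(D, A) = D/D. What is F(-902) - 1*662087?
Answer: -661184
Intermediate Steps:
o(D, A) = 1
F(s) = 1 - s
F(-902) - 1*662087 = (1 - 1*(-902)) - 1*662087 = (1 + 902) - 662087 = 903 - 662087 = -661184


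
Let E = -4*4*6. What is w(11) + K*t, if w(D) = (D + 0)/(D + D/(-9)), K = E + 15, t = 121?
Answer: -78399/8 ≈ -9799.9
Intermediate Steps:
E = -96 (E = -16*6 = -96)
K = -81 (K = -96 + 15 = -81)
w(D) = 9/8 (w(D) = D/(D + D*(-⅑)) = D/(D - D/9) = D/((8*D/9)) = D*(9/(8*D)) = 9/8)
w(11) + K*t = 9/8 - 81*121 = 9/8 - 9801 = -78399/8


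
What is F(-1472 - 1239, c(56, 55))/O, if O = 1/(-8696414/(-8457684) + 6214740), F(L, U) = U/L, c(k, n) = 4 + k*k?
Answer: -41261417870480590/5732195331 ≈ -7.1982e+6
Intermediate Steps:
c(k, n) = 4 + k**2
O = 4228842/26281157879287 (O = 1/(-8696414*(-1/8457684) + 6214740) = 1/(4348207/4228842 + 6214740) = 1/(26281157879287/4228842) = 4228842/26281157879287 ≈ 1.6091e-7)
F(-1472 - 1239, c(56, 55))/O = ((4 + 56**2)/(-1472 - 1239))/(4228842/26281157879287) = ((4 + 3136)/(-2711))*(26281157879287/4228842) = (3140*(-1/2711))*(26281157879287/4228842) = -3140/2711*26281157879287/4228842 = -41261417870480590/5732195331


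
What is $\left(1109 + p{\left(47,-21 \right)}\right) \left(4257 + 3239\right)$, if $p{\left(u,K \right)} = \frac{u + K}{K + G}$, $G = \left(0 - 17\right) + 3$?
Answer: $\frac{290762344}{35} \approx 8.3075 \cdot 10^{6}$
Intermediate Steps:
$G = -14$ ($G = -17 + 3 = -14$)
$p{\left(u,K \right)} = \frac{K + u}{-14 + K}$ ($p{\left(u,K \right)} = \frac{u + K}{K - 14} = \frac{K + u}{-14 + K}$)
$\left(1109 + p{\left(47,-21 \right)}\right) \left(4257 + 3239\right) = \left(1109 + \frac{-21 + 47}{-14 - 21}\right) \left(4257 + 3239\right) = \left(1109 + \frac{1}{-35} \cdot 26\right) 7496 = \left(1109 - \frac{26}{35}\right) 7496 = \frac{38789}{35} \cdot 7496 = \frac{290762344}{35}$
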